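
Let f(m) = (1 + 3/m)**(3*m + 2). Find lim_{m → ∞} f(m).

e^(9)

The base → 1 and the exponent → ∞: a 1^∞ form.
Take logarithms: (3m + 2)·ln(1 + 3/m). Since ln(1+u) ~ u for small u, this behaves like (3m)·(3/m) → 9.
So the limit is e^(9).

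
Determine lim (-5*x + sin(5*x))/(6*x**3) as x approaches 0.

-125/36

Direct substitution gives 0/0.
Apply L'Hôpital: lim (5*cos(5*x) - 5)/(18*x^2), still 0/0.
Apply L'Hôpital: lim (-25*sin(5*x))/(36*x), still 0/0.
After 3 applications of L'Hôpital's rule the quotient is (-125*cos(5*x))/(36); substituting x = 0 gives -125/36.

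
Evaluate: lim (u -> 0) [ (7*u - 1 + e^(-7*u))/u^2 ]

Direct substitution gives 0/0.
Apply L'Hôpital: lim (7 - 7*e^(-7*u))/(2*u), still 0/0.
After 2 applications of L'Hôpital's rule the quotient is (49*e^(-7*u))/(2); substituting u = 0 gives 49/2.

49/2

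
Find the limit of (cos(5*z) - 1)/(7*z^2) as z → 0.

Direct substitution gives 0/0.
Apply L'Hôpital: lim (-5*sin(5*z))/(14*z), still 0/0.
After 2 applications of L'Hôpital's rule the quotient is (-25*cos(5*z))/(14); substituting z = 0 gives -25/14.

-25/14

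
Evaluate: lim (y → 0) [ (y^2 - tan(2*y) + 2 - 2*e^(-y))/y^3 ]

Substitution gives 0/0; apply L'Hôpital's rule 3 times.
After differentiating numerator and denominator 3 times the quotient is (-48*tan(2*y)^4 - 64*tan(2*y)^2 - 16 + 2*e^(-y))/(6); at y = 0 this is -7/3.

-7/3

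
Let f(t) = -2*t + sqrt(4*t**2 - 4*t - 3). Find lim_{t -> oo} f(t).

An ∞ − ∞ form. Rationalising with the conjugate, the difference becomes (-4t - 3) / (√(4*t^2 - 4*t - 3) + 2t).
For large t the denominator behaves like 2·2t, so the quotient tends to -4/4 = -1.

-1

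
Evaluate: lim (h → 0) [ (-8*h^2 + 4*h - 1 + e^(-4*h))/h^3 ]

-32/3

Direct substitution gives 0/0.
Apply L'Hôpital: lim (-16*h + 4 - 4*e^(-4*h))/(3*h^2), still 0/0.
Apply L'Hôpital: lim (-16 + 16*e^(-4*h))/(6*h), still 0/0.
After 3 applications of L'Hôpital's rule the quotient is (-64*e^(-4*h))/(6); substituting h = 0 gives -32/3.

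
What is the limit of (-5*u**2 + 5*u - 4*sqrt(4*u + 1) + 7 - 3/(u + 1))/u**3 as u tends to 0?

Substitution gives 0/0 (the numerator vanishes to order 3).
Expand each term to order u^3: the coefficient of u^3 in -3·1/(1 + u) is 3 and in -4·√(1 + 4u) is -16.
Lower-order terms cancel with the polynomial part, so the numerator is (-13)·u^3 + o(u^3), and the limit is (-13)/(1) = -13.

-13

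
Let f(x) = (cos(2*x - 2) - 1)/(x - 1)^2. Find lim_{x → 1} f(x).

Direct substitution gives 0/0.
Apply L'Hôpital: lim (-2*sin(2*x - 2))/(2*x - 2), still 0/0.
After 2 applications of L'Hôpital's rule the quotient is (-4*cos(2*x - 2))/(2); substituting x = 1 gives -2.

-2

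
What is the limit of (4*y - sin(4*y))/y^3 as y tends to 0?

32/3

Direct substitution gives 0/0.
Apply L'Hôpital: lim (4 - 4*cos(4*y))/(3*y^2), still 0/0.
Apply L'Hôpital: lim (16*sin(4*y))/(6*y), still 0/0.
After 3 applications of L'Hôpital's rule the quotient is (64*cos(4*y))/(6); substituting y = 0 gives 32/3.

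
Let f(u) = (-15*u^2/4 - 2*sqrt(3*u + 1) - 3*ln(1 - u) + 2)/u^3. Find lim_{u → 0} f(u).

-19/8

Substitution gives 0/0 (the numerator vanishes to order 3).
Expand each term to order u^3: the coefficient of u^3 in -2·√(1 + 3u) is -27/8 and in -3·ln(1 - u) is 1.
Lower-order terms cancel with the polynomial part, so the numerator is (-19/8)·u^3 + o(u^3), and the limit is (-19/8)/(1) = -19/8.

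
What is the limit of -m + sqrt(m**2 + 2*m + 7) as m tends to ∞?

1

An ∞ − ∞ form. Rationalising with the conjugate, the difference becomes (2m + 7) / (√(m^2 + 2*m + 7) + m).
For large m the denominator behaves like 2·m, so the quotient tends to 2/2 = 1.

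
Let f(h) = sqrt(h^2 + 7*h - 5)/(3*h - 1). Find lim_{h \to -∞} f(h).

For large |h|, √(h^2 + 7*h - 5) ≈ √1·|h| and the denominator ≈ 3h.
Since h → −∞, |h| = −h, giving −√1/(3) = -1/3.

-1/3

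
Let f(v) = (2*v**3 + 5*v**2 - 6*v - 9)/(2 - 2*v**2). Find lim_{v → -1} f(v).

Since v = -1 makes numerator and denominator zero, (v + 1) divides both.
Cancelling it gives (2*v^2 + 3*v - 9)/(2 - 2*v); now plug in v = -1 to get -5/2.

-5/2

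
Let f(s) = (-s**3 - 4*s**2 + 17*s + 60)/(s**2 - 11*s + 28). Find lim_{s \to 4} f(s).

Since s = 4 makes numerator and denominator zero, (s - 4) divides both.
Cancelling it gives (-s^2 - 8*s - 15)/(s - 7); now plug in s = 4 to get 21.

21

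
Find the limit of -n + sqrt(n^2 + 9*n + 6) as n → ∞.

This has the form ∞ − ∞. Multiply and divide by the conjugate √(n^2 + 9*n + 6) + n.
That gives (9n + 6) / (√(n^2 + 9*n + 6) + n).
Divide numerator and denominator by n: the limit is 9/(2·1) = 9/2.

9/2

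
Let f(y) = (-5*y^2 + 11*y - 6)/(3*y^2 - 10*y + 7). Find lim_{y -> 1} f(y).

Direct substitution gives 0/0, so factor. Both numerator and denominator have (y - 1) as a factor.
After cancelling, the expression reduces to (6 - 5*y)/(3*y - 7).
Substituting y = 1 gives -1/4.

-1/4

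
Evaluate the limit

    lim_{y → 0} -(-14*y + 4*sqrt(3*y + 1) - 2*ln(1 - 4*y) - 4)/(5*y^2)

-23/10

Substitution gives 0/0; apply L'Hôpital's rule 2 times.
After differentiating numerator and denominator 2 times the quotient is (32/(4*y - 1)^2 - 9/(3*y + 1)^(3/2))/(-10); at y = 0 this is -23/10.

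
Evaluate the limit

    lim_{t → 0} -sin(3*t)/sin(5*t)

Substitution gives 0/0.
Divide numerator and denominator by t: sin(3t)/t → 3 and sin(5t)/t → 5, so the limit is -1·3/5 = -3/5.

-3/5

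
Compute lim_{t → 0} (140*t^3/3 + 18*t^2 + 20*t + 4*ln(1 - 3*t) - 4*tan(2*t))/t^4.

Substitution gives 0/0 (the numerator vanishes to order 4).
Expand each term to order t^4: the coefficient of t^4 in -4·tan(2t) is 0 and in 4·ln(1 - 3t) is -81.
Lower-order terms cancel with the polynomial part, so the numerator is (-81)·t^4 + o(t^4), and the limit is (-81)/(1) = -81.

-81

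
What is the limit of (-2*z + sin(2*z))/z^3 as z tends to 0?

-4/3

Direct substitution gives 0/0.
Apply L'Hôpital: lim (2*cos(2*z) - 2)/(3*z^2), still 0/0.
Apply L'Hôpital: lim (-4*sin(2*z))/(6*z), still 0/0.
After 3 applications of L'Hôpital's rule the quotient is (-8*cos(2*z))/(6); substituting z = 0 gives -4/3.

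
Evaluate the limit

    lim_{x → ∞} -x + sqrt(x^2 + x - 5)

An ∞ − ∞ form. Rationalising with the conjugate, the difference becomes (x - 5) / (√(x^2 + x - 5) + x).
For large x the denominator behaves like 2·x, so the quotient tends to 1/2 = 1/2.

1/2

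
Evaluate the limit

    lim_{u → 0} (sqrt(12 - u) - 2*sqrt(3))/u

A 0/0 form; rationalise with √(12 - u) + √12. This collapses the numerator to -u, leaving -1/(√(12 - u) + √12) → -1/(2√12) = -√(3)/12.

-√(3)/12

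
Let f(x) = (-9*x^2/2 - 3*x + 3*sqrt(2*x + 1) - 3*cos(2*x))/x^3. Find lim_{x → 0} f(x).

Substitution gives 0/0 (the numerator vanishes to order 3).
Expand each term to order x^3: the coefficient of x^3 in -3·cos(2x) is 0 and in 3·√(1 + 2x) is 3/2.
Lower-order terms cancel with the polynomial part, so the numerator is (3/2)·x^3 + o(x^3), and the limit is (3/2)/(1) = 3/2.

3/2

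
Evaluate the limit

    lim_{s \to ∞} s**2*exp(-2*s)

Write as s^2/e^{2s}, an ∞/∞ form.
Exponential growth dominates any polynomial, so repeated L'Hôpital (or the standard result) gives 0.

0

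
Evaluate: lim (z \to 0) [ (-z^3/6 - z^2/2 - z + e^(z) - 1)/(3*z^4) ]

Direct substitution gives 0/0.
Apply L'Hôpital: lim (-z^2/2 - z + e^(z) - 1)/(12*z^3), still 0/0.
Apply L'Hôpital: lim (-z + e^(z) - 1)/(36*z^2), still 0/0.
Apply L'Hôpital: lim (e^(z) - 1)/(72*z), still 0/0.
After 4 applications of L'Hôpital's rule the quotient is (e^(z))/(72); substituting z = 0 gives 1/72.

1/72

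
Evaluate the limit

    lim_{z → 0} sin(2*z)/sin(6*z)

Substitution gives 0/0.
Divide numerator and denominator by z: sin(2z)/z → 2 and sin(6z)/z → 6, so the limit is 1·2/6 = 1/3.

1/3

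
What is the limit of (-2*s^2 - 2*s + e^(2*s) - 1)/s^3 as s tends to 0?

Direct substitution gives 0/0.
Apply L'Hôpital: lim (-4*s + 2*e^(2*s) - 2)/(3*s^2), still 0/0.
Apply L'Hôpital: lim (4*e^(2*s) - 4)/(6*s), still 0/0.
After 3 applications of L'Hôpital's rule the quotient is (8*e^(2*s))/(6); substituting s = 0 gives 4/3.

4/3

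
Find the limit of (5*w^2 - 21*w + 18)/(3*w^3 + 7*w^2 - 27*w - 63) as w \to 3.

At w = 3 both the top and bottom vanish — a removable singularity. Factoring out (w - 3) from each leaves (5*w - 6)/(3*w^2 + 16*w + 21), which at w = 3 equals 3/32.

3/32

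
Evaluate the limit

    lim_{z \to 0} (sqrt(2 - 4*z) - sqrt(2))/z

-√(2)

Substitution gives 0/0. Multiply numerator and denominator by the conjugate √(2 - 4z) + √2.
The numerator becomes (2 - 4z) − 2 = -4z, so the expression simplifies to -4/(√(2 - 4z) + √2).
Letting z → 0 gives -4/(2√2) = -√(2).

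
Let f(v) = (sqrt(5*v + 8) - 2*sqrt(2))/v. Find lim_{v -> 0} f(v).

5*√(2)/8

A 0/0 form; rationalise with √(8 + 5v) + √8. This collapses the numerator to 5v, leaving 5/(√(8 + 5v) + √8) → 5/(2√8) = 5*√(2)/8.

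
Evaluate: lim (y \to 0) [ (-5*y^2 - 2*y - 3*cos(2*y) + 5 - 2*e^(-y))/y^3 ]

1/3

Substitution gives 0/0; apply L'Hôpital's rule 3 times.
After differentiating numerator and denominator 3 times the quotient is (-24*sin(2*y) + 2*e^(-y))/(6); at y = 0 this is 1/3.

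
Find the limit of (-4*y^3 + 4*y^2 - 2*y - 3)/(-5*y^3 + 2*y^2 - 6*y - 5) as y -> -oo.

Numerator and denominator both have degree 3.
Dividing every term by y^3, all lower-order terms vanish and the limit is the ratio of leading coefficients, -4/(-5) = 4/5.

4/5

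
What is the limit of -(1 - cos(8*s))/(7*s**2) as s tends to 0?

Substitution gives 0/0.
Use (1 − cos u)/u² → 1/2 with u = 8s: the limit is 8²/(2·(-7)) = -32/7.

-32/7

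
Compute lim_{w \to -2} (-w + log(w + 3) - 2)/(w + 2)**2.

Direct substitution gives 0/0.
Apply L'Hôpital: lim (-1 + 1/(w + 3))/(2*w + 4), still 0/0.
After 2 applications of L'Hôpital's rule the quotient is (-1/(w + 3)^2)/(2); substituting w = -2 gives -1/2.

-1/2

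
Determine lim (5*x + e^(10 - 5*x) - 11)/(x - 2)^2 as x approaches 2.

Direct substitution gives 0/0.
Apply L'Hôpital: lim (5 - 5*e^(10 - 5*x))/(2*x - 4), still 0/0.
After 2 applications of L'Hôpital's rule the quotient is (25*e^(10 - 5*x))/(2); substituting x = 2 gives 25/2.

25/2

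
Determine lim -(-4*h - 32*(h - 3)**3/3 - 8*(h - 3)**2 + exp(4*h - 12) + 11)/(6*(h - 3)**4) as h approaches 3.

-16/9

Direct substitution gives 0/0.
Apply L'Hôpital: lim (-16*h - 32*(h - 3)^2 + 4*e^(4*h - 12) + 44)/(-24*(h - 3)^3), still 0/0.
Apply L'Hôpital: lim (-64*h + 16*e^(4*h - 12) + 176)/(-72*(h - 3)^2), still 0/0.
Apply L'Hôpital: lim (64*e^(4*h - 12) - 64)/(432 - 144*h), still 0/0.
After 4 applications of L'Hôpital's rule the quotient is (256*e^(4*h - 12))/(-144); substituting h = 3 gives -16/9.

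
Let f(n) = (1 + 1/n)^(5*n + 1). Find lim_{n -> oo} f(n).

Write it as [(1 + 1/n)^n]^(5) · (1 + 1/n)^(1). The bracketed term tends to e^(1) and the second factor to 1, so the limit is e^(5).

e^(5)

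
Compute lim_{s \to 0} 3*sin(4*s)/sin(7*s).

Substitution gives 0/0.
Divide numerator and denominator by s: sin(4s)/s → 4 and sin(7s)/s → 7, so the limit is 3·4/7 = 12/7.

12/7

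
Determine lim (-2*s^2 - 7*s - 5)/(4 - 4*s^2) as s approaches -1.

Since s = -1 makes numerator and denominator zero, (s + 1) divides both.
Cancelling it gives (-2*s - 5)/(4 - 4*s); now plug in s = -1 to get -3/8.

-3/8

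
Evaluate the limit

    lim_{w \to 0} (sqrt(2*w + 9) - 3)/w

A 0/0 form; rationalise with √(9 + 2w) + √9. This collapses the numerator to 2w, leaving 2/(√(9 + 2w) + √9) → 2/(2√9) = 1/3.

1/3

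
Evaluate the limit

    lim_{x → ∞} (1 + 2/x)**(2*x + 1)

e^(4)

Let L be the limit and take ln: ln L = lim (2x + 1)·ln(1 + 2/x) = lim (2x + 1)·(2/x + O(1/x²)) = 4.
Hence L = e^(4).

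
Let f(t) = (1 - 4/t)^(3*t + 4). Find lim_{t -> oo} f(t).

The base → 1 and the exponent → ∞: a 1^∞ form.
Take logarithms: (3t + 4)·ln(1 - 4/t). Since ln(1+u) ~ u for small u, this behaves like (3t)·(-4/t) → -12.
So the limit is e^(-12).

e^(-12)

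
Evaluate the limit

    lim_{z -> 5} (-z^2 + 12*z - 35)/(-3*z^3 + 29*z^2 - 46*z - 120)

At z = 5 both the top and bottom vanish — a removable singularity. Factoring out (z - 5) from each leaves (7 - z)/(-3*z^2 + 14*z + 24), which at z = 5 equals 2/19.

2/19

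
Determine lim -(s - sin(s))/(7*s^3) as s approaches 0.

Direct substitution gives 0/0.
Apply L'Hôpital: lim (1 - cos(s))/(-21*s^2), still 0/0.
Apply L'Hôpital: lim (sin(s))/(-42*s), still 0/0.
After 3 applications of L'Hôpital's rule the quotient is (cos(s))/(-42); substituting s = 0 gives -1/42.

-1/42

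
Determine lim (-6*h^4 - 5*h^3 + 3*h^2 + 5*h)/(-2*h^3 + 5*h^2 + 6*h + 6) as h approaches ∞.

The numerator has higher degree (4 > 3); the quotient behaves like (-6/(-2))·h^1 for large |h|.
As h → +∞ this diverges to ∞.

∞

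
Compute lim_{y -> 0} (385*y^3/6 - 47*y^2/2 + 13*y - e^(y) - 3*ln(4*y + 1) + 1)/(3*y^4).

4607/72

Substitution gives 0/0 (the numerator vanishes to order 4).
Expand each term to order y^4: the coefficient of y^4 in −e^(y) is -1/24 and in -3·ln(1 + 4y) is 192.
Lower-order terms cancel with the polynomial part, so the numerator is (4607/24)·y^4 + o(y^4), and the limit is (4607/24)/(3) = 4607/72.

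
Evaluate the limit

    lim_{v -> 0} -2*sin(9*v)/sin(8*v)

-9/4

Substitution gives 0/0.
Divide numerator and denominator by v: sin(9v)/v → 9 and sin(8v)/v → 8, so the limit is -2·9/8 = -9/4.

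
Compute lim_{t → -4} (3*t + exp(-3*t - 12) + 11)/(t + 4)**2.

Direct substitution gives 0/0.
Apply L'Hôpital: lim (3 - 3*e^(-3*t - 12))/(2*t + 8), still 0/0.
After 2 applications of L'Hôpital's rule the quotient is (9*e^(-3*t - 12))/(2); substituting t = -4 gives 9/2.

9/2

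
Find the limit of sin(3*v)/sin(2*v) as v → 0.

Substitution gives 0/0.
Divide numerator and denominator by v: sin(3v)/v → 3 and sin(2v)/v → 2, so the limit is 1·3/2 = 3/2.

3/2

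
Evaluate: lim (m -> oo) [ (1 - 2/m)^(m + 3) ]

e^(-2)

Write it as [(1 - 2/m)^m]^(1) · (1 - 2/m)^(3). The bracketed term tends to e^(-2) and the second factor to 1, so the limit is e^(-2).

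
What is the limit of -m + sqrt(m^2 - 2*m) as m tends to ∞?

An ∞ − ∞ form. Rationalising with the conjugate, the difference becomes (-2m) / (√(m^2 - 2*m) + m).
For large m the denominator behaves like 2·m, so the quotient tends to -2/2 = -1.

-1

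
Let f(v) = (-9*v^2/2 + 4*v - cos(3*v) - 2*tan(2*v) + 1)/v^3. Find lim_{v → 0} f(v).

Substitution gives 0/0; apply L'Hôpital's rule 3 times.
After differentiating numerator and denominator 3 times the quotient is (-27*sin(3*v) - 96*tan(2*v)^4 - 128*tan(2*v)^2 - 32)/(6); at v = 0 this is -16/3.

-16/3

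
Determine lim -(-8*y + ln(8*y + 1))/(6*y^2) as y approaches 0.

16/3

Direct substitution gives 0/0.
Apply L'Hôpital: lim (-8 + 8/(8*y + 1))/(-12*y), still 0/0.
After 2 applications of L'Hôpital's rule the quotient is (-64/(8*y + 1)^2)/(-12); substituting y = 0 gives 16/3.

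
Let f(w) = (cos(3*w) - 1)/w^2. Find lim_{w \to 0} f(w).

-9/2

Direct substitution gives 0/0.
Apply L'Hôpital: lim (-3*sin(3*w))/(2*w), still 0/0.
After 2 applications of L'Hôpital's rule the quotient is (-9*cos(3*w))/(2); substituting w = 0 gives -9/2.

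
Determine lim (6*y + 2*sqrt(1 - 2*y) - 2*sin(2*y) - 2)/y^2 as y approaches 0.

-1

Substitution gives 0/0 (the numerator vanishes to order 2).
Expand each term to order y^2: the coefficient of y^2 in -2·sin(2y) is 0 and in 2·√(1 - 2y) is -1.
Lower-order terms cancel with the polynomial part, so the numerator is (-1)·y^2 + o(y^2), and the limit is (-1)/(1) = -1.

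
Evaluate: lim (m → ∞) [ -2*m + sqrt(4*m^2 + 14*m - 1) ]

7/2

This has the form ∞ − ∞. Multiply and divide by the conjugate √(4*m^2 + 14*m - 1) + 2m.
That gives (14m - 1) / (√(4*m^2 + 14*m - 1) + 2m).
Divide numerator and denominator by m: the limit is 14/(2·2) = 7/2.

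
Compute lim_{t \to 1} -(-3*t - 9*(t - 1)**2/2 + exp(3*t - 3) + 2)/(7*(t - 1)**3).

-9/14

Direct substitution gives 0/0.
Apply L'Hôpital: lim (-9*t + 3*e^(3*t - 3) + 6)/(-21*(t - 1)^2), still 0/0.
Apply L'Hôpital: lim (9*e^(3*t - 3) - 9)/(42 - 42*t), still 0/0.
After 3 applications of L'Hôpital's rule the quotient is (27*e^(3*t - 3))/(-42); substituting t = 1 gives -9/14.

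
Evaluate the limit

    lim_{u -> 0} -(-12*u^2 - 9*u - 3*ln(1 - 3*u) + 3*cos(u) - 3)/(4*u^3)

-27/4

Substitution gives 0/0 (the numerator vanishes to order 3).
Expand each term to order u^3: the coefficient of u^3 in -3·ln(1 - 3u) is 27 and in 3·cos(u) is 0.
Lower-order terms cancel with the polynomial part, so the numerator is (27)·u^3 + o(u^3), and the limit is (27)/(-4) = -27/4.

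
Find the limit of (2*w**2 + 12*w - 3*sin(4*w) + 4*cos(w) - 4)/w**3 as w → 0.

32

Substitution gives 0/0; apply L'Hôpital's rule 3 times.
After differentiating numerator and denominator 3 times the quotient is (4*sin(w) + 192*cos(4*w))/(6); at w = 0 this is 32.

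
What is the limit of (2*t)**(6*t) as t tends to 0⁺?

1

Base → 0⁺ and exponent → 0⁺: a 0^0 form.
Take logs: 6t·ln(2t). This is 0·(−∞); rewriting as ln(2t)/(1/(6t)) and applying L'Hôpital gives 0.
Hence the limit is e^0 = 1.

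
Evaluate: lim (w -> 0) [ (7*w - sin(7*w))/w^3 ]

343/6

Direct substitution gives 0/0.
Apply L'Hôpital: lim (7 - 7*cos(7*w))/(3*w^2), still 0/0.
Apply L'Hôpital: lim (49*sin(7*w))/(6*w), still 0/0.
After 3 applications of L'Hôpital's rule the quotient is (343*cos(7*w))/(6); substituting w = 0 gives 343/6.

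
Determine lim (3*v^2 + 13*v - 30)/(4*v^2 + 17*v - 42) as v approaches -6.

Direct substitution gives 0/0, so factor. Both numerator and denominator have (v + 6) as a factor.
After cancelling, the expression reduces to (3*v - 5)/(4*v - 7).
Substituting v = -6 gives 23/31.

23/31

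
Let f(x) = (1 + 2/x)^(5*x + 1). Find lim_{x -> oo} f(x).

e^(10)

Let L be the limit and take ln: ln L = lim (5x + 1)·ln(1 + 2/x) = lim (5x + 1)·(2/x + O(1/x²)) = 10.
Hence L = e^(10).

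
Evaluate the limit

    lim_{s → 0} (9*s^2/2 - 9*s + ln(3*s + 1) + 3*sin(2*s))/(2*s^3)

Substitution gives 0/0 (the numerator vanishes to order 3).
Expand each term to order s^3: the coefficient of s^3 in 3·sin(2s) is -4 and in ln(1 + 3s) is 9.
Lower-order terms cancel with the polynomial part, so the numerator is (5)·s^3 + o(s^3), and the limit is (5)/(2) = 5/2.

5/2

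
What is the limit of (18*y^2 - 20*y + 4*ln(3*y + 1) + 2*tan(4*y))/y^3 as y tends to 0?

236/3

Substitution gives 0/0; apply L'Hôpital's rule 3 times.
After differentiating numerator and denominator 3 times the quotient is (768*tan(4*y)^2/cos(4*y)^2 + 256/cos(4*y)^2 + 216/(3*y + 1)^3)/(6); at y = 0 this is 236/3.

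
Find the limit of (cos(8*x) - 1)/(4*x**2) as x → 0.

-8

Direct substitution gives 0/0.
Apply L'Hôpital: lim (-8*sin(8*x))/(8*x), still 0/0.
After 2 applications of L'Hôpital's rule the quotient is (-64*cos(8*x))/(8); substituting x = 0 gives -8.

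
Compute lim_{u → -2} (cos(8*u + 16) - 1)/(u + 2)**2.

Direct substitution gives 0/0.
Apply L'Hôpital: lim (-8*sin(8*u + 16))/(2*u + 4), still 0/0.
After 2 applications of L'Hôpital's rule the quotient is (-64*cos(8*u + 16))/(2); substituting u = -2 gives -32.

-32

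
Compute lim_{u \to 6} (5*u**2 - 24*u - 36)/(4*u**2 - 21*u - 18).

4/3

At u = 6 both the top and bottom vanish — a removable singularity. Factoring out (u - 6) from each leaves (5*u + 6)/(4*u + 3), which at u = 6 equals 4/3.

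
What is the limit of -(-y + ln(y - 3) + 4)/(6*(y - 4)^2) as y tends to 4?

Direct substitution gives 0/0.
Apply L'Hôpital: lim (-1 + 1/(y - 3))/(48 - 12*y), still 0/0.
After 2 applications of L'Hôpital's rule the quotient is (-1/(y - 3)^2)/(-12); substituting y = 4 gives 1/12.

1/12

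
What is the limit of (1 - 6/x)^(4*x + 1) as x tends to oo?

Write it as [(1 - 6/x)^x]^(4) · (1 - 6/x)^(1). The bracketed term tends to e^(-6) and the second factor to 1, so the limit is e^(-24).

e^(-24)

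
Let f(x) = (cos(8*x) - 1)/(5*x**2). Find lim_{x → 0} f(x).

Direct substitution gives 0/0.
Apply L'Hôpital: lim (-8*sin(8*x))/(10*x), still 0/0.
After 2 applications of L'Hôpital's rule the quotient is (-64*cos(8*x))/(10); substituting x = 0 gives -32/5.

-32/5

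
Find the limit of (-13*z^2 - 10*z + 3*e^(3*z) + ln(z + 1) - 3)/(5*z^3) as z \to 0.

Substitution gives 0/0 (the numerator vanishes to order 3).
Expand each term to order z^3: the coefficient of z^3 in 3·e^(3z) is 27/2 and in ln(1 + z) is 1/3.
Lower-order terms cancel with the polynomial part, so the numerator is (83/6)·z^3 + o(z^3), and the limit is (83/6)/(5) = 83/30.

83/30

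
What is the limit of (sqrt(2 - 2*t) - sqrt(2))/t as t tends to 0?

-√(2)/2

A 0/0 form; rationalise with √(2 - 2t) + √2. This collapses the numerator to -2t, leaving -2/(√(2 - 2t) + √2) → -2/(2√2) = -√(2)/2.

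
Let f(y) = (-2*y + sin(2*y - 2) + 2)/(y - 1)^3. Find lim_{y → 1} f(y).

-4/3

Direct substitution gives 0/0.
Apply L'Hôpital: lim (2*cos(2*y - 2) - 2)/(3*(y - 1)^2), still 0/0.
Apply L'Hôpital: lim (-4*sin(2*y - 2))/(6*y - 6), still 0/0.
After 3 applications of L'Hôpital's rule the quotient is (-8*cos(2*y - 2))/(6); substituting y = 1 gives -4/3.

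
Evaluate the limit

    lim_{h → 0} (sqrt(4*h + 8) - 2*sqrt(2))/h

A 0/0 form; rationalise with √(8 + 4h) + √8. This collapses the numerator to 4h, leaving 4/(√(8 + 4h) + √8) → 4/(2√8) = √(2)/2.

√(2)/2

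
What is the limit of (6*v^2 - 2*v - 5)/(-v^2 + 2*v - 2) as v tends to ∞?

-6

Numerator and denominator both have degree 2.
Dividing every term by v^2, all lower-order terms vanish and the limit is the ratio of leading coefficients, 6/(-1) = -6.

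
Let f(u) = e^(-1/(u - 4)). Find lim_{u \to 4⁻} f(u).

As u → 4⁻, -1/(u - 4) → +∞, so e^(-1/(u - 4)) → ∞.

∞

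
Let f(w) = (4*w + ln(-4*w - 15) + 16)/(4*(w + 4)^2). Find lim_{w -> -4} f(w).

-2

Direct substitution gives 0/0.
Apply L'Hôpital: lim (4 - 4/(-4*w - 15))/(8*w + 32), still 0/0.
After 2 applications of L'Hôpital's rule the quotient is (-16/(-4*w - 15)^2)/(8); substituting w = -4 gives -2.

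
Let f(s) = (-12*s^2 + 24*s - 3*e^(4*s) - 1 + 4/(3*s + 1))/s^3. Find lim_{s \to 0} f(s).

-140

Substitution gives 0/0 (the numerator vanishes to order 3).
Expand each term to order s^3: the coefficient of s^3 in -3·e^(4s) is -32 and in 4·1/(1 + 3s) is -108.
Lower-order terms cancel with the polynomial part, so the numerator is (-140)·s^3 + o(s^3), and the limit is (-140)/(1) = -140.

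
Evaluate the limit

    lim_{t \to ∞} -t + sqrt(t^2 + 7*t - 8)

An ∞ − ∞ form. Rationalising with the conjugate, the difference becomes (7t - 8) / (√(t^2 + 7*t - 8) + t).
For large t the denominator behaves like 2·t, so the quotient tends to 7/2 = 7/2.

7/2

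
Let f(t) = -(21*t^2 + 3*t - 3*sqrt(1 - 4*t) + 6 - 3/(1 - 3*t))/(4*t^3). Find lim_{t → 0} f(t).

69/4

Substitution gives 0/0 (the numerator vanishes to order 3).
Expand each term to order t^3: the coefficient of t^3 in -3·√(1 - 4t) is 12 and in -3·1/(1 - 3t) is -81.
Lower-order terms cancel with the polynomial part, so the numerator is (-69)·t^3 + o(t^3), and the limit is (-69)/(-4) = 69/4.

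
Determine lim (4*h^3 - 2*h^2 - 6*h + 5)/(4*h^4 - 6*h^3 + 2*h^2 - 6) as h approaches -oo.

The denominator has degree 4 and the numerator degree 3. Dividing numerator and denominator by h^4 sends every term to 0 except the leading denominator term, so the limit is 0.

0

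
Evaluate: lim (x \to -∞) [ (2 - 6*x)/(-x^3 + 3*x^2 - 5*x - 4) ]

The denominator has degree 3 and the numerator degree 1. Dividing numerator and denominator by x^3 sends every term to 0 except the leading denominator term, so the limit is 0.

0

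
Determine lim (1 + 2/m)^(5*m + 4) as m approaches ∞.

Let L be the limit and take ln: ln L = lim (5m + 4)·ln(1 + 2/m) = lim (5m + 4)·(2/m + O(1/m²)) = 10.
Hence L = e^(10).

e^(10)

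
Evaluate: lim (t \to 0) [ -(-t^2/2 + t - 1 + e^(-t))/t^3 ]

1/6

Direct substitution gives 0/0.
Apply L'Hôpital: lim (-t + 1 - e^(-t))/(-3*t^2), still 0/0.
Apply L'Hôpital: lim (-1 + e^(-t))/(-6*t), still 0/0.
After 3 applications of L'Hôpital's rule the quotient is (-e^(-t))/(-6); substituting t = 0 gives 1/6.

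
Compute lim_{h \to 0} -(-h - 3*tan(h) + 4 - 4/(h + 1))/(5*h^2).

4/5

Substitution gives 0/0; apply L'Hôpital's rule 2 times.
After differentiating numerator and denominator 2 times the quotient is (-6*tan(h)/cos(h)^2 - 8/(h + 1)^3)/(-10); at h = 0 this is 4/5.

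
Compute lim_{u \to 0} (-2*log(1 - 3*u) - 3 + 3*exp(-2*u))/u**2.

15

Substitution gives 0/0 (the numerator vanishes to order 2).
Expand each term to order u^2: the coefficient of u^2 in -2·ln(1 - 3u) is 9 and in 3·e^(-2u) is 6.
Lower-order terms cancel with the polynomial part, so the numerator is (15)·u^2 + o(u^2), and the limit is (15)/(1) = 15.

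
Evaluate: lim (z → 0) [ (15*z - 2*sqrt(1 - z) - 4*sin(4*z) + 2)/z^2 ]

1/4

Substitution gives 0/0; apply L'Hôpital's rule 2 times.
After differentiating numerator and denominator 2 times the quotient is (64*sin(4*z) + 1/(2*(1 - z)^(3/2)))/(2); at z = 0 this is 1/4.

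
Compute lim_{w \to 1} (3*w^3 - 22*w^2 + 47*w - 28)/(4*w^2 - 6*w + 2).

6

Since w = 1 makes numerator and denominator zero, (w - 1) divides both.
Cancelling it gives (3*w^2 - 19*w + 28)/(4*w - 2); now plug in w = 1 to get 6.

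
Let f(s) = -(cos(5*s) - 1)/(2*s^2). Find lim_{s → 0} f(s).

Direct substitution gives 0/0.
Apply L'Hôpital: lim (-5*sin(5*s))/(-4*s), still 0/0.
After 2 applications of L'Hôpital's rule the quotient is (-25*cos(5*s))/(-4); substituting s = 0 gives 25/4.

25/4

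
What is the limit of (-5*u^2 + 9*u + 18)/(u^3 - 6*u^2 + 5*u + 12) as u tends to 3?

At u = 3 both the top and bottom vanish — a removable singularity. Factoring out (u - 3) from each leaves (-5*u - 6)/(u^2 - 3*u - 4), which at u = 3 equals 21/4.

21/4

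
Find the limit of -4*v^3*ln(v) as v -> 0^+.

0

This is a 0·(−∞) form. Rewrite as -4·ln(v) / v^(−3) and apply L'Hôpital:
the derivative quotient is -4·(1/v) / (−3·v^(−4)) = (4/3)·v^3 → 0.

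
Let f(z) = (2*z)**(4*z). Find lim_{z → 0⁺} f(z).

Base → 0⁺ and exponent → 0⁺: a 0^0 form.
Take logs: 4z·ln(2z). This is 0·(−∞); rewriting as ln(2z)/(1/(4z)) and applying L'Hôpital gives 0.
Hence the limit is e^0 = 1.

1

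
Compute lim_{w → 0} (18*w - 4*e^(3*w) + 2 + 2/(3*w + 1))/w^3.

Substitution gives 0/0; apply L'Hôpital's rule 3 times.
After differentiating numerator and denominator 3 times the quotient is (-108*e^(3*w) - 324/(3*w + 1)^4)/(6); at w = 0 this is -72.

-72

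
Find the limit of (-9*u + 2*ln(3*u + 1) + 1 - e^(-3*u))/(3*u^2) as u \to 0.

Substitution gives 0/0 (the numerator vanishes to order 2).
Expand each term to order u^2: the coefficient of u^2 in −e^(-3u) is -9/2 and in 2·ln(1 + 3u) is -9.
Lower-order terms cancel with the polynomial part, so the numerator is (-27/2)·u^2 + o(u^2), and the limit is (-27/2)/(3) = -9/2.

-9/2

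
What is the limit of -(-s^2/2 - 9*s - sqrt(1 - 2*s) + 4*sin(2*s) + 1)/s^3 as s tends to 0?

Substitution gives 0/0 (the numerator vanishes to order 3).
Expand each term to order s^3: the coefficient of s^3 in −√(1 - 2s) is 1/2 and in 4·sin(2s) is -16/3.
Lower-order terms cancel with the polynomial part, so the numerator is (-29/6)·s^3 + o(s^3), and the limit is (-29/6)/(-1) = 29/6.

29/6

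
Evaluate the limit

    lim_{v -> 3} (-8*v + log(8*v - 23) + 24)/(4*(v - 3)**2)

Direct substitution gives 0/0.
Apply L'Hôpital: lim (-8 + 8/(8*v - 23))/(8*v - 24), still 0/0.
After 2 applications of L'Hôpital's rule the quotient is (-64/(8*v - 23)^2)/(8); substituting v = 3 gives -8.

-8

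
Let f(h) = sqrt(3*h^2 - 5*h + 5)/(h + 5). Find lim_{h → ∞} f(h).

√(3)

For large |h|, √(3*h^2 - 5*h + 5) ≈ √3·|h| and the denominator ≈ h.
Since h → +∞, |h| = h, giving √3/(1) = √(3).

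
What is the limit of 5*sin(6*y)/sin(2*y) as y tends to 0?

Substitution gives 0/0.
Divide numerator and denominator by y: sin(6y)/y → 6 and sin(2y)/y → 2, so the limit is 5·6/2 = 15.

15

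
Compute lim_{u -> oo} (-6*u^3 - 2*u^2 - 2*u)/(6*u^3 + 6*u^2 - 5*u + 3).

Numerator and denominator both have degree 3.
Dividing every term by u^3, all lower-order terms vanish and the limit is the ratio of leading coefficients, -6/(6) = -1.

-1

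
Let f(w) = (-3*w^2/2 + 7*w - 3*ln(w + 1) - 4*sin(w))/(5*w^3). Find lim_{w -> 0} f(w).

Substitution gives 0/0 (the numerator vanishes to order 3).
Expand each term to order w^3: the coefficient of w^3 in -4·sin(w) is 2/3 and in -3·ln(1 + w) is -1.
Lower-order terms cancel with the polynomial part, so the numerator is (-1/3)·w^3 + o(w^3), and the limit is (-1/3)/(5) = -1/15.

-1/15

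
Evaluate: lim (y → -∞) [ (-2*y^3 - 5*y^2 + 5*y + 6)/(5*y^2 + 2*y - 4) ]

The numerator has higher degree (3 > 2); the quotient behaves like (-2/(5))·y^1 for large |y|.
As y → −∞ this diverges to ∞.

∞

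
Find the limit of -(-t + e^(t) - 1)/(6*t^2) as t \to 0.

-1/12

Direct substitution gives 0/0.
Apply L'Hôpital: lim (e^(t) - 1)/(-12*t), still 0/0.
After 2 applications of L'Hôpital's rule the quotient is (e^(t))/(-12); substituting t = 0 gives -1/12.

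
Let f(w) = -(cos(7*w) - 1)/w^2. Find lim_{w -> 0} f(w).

49/2

Direct substitution gives 0/0.
Apply L'Hôpital: lim (-7*sin(7*w))/(-2*w), still 0/0.
After 2 applications of L'Hôpital's rule the quotient is (-49*cos(7*w))/(-2); substituting w = 0 gives 49/2.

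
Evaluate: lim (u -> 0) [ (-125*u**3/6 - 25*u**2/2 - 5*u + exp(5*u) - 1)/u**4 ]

Direct substitution gives 0/0.
Apply L'Hôpital: lim (-125*u^2/2 - 25*u + 5*e^(5*u) - 5)/(4*u^3), still 0/0.
Apply L'Hôpital: lim (-125*u + 25*e^(5*u) - 25)/(12*u^2), still 0/0.
Apply L'Hôpital: lim (125*e^(5*u) - 125)/(24*u), still 0/0.
After 4 applications of L'Hôpital's rule the quotient is (625*e^(5*u))/(24); substituting u = 0 gives 625/24.

625/24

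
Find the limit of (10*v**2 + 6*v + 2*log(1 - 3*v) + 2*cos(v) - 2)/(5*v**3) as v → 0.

-18/5

Substitution gives 0/0 (the numerator vanishes to order 3).
Expand each term to order v^3: the coefficient of v^3 in 2·ln(1 - 3v) is -18 and in 2·cos(v) is 0.
Lower-order terms cancel with the polynomial part, so the numerator is (-18)·v^3 + o(v^3), and the limit is (-18)/(5) = -18/5.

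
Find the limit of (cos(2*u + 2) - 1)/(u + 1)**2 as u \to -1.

-2

Direct substitution gives 0/0.
Apply L'Hôpital: lim (-2*sin(2*u + 2))/(2*u + 2), still 0/0.
After 2 applications of L'Hôpital's rule the quotient is (-4*cos(2*u + 2))/(2); substituting u = -1 gives -2.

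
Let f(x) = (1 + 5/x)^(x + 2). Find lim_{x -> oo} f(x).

e^(5)

The base → 1 and the exponent → ∞: a 1^∞ form.
Take logarithms: (x + 2)·ln(1 + 5/x). Since ln(1+u) ~ u for small u, this behaves like (x)·(5/x) → 5.
So the limit is e^(5).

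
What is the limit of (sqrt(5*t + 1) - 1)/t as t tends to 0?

5/2

Substitution gives 0/0. Multiply numerator and denominator by the conjugate √(1 + 5t) + √1.
The numerator becomes (1 + 5t) − 1 = 5t, so the expression simplifies to 5/(√(1 + 5t) + √1).
Letting t → 0 gives 5/(2√1) = 5/2.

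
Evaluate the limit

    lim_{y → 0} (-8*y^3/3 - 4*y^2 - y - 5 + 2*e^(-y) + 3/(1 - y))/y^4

Substitution gives 0/0 (the numerator vanishes to order 4).
Expand each term to order y^4: the coefficient of y^4 in 2·e^(-y) is 1/12 and in 3·1/(1 - y) is 3.
Lower-order terms cancel with the polynomial part, so the numerator is (37/12)·y^4 + o(y^4), and the limit is (37/12)/(1) = 37/12.

37/12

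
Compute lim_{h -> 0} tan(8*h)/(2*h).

Substitution gives 0/0.
Since tan(u)/u → 1 as u → 0, tan(8h)/(8h) → 1 and the limit is 8/2 = 4.

4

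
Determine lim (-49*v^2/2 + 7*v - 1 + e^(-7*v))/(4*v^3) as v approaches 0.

-343/24

Direct substitution gives 0/0.
Apply L'Hôpital: lim (-49*v + 7 - 7*e^(-7*v))/(12*v^2), still 0/0.
Apply L'Hôpital: lim (-49 + 49*e^(-7*v))/(24*v), still 0/0.
After 3 applications of L'Hôpital's rule the quotient is (-343*e^(-7*v))/(24); substituting v = 0 gives -343/24.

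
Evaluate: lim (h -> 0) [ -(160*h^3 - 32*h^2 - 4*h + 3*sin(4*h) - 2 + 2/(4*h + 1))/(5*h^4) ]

Substitution gives 0/0; apply L'Hôpital's rule 4 times.
After differentiating numerator and denominator 4 times the quotient is (768*sin(4*h) + 12288/(4*h + 1)^5)/(-120); at h = 0 this is -512/5.

-512/5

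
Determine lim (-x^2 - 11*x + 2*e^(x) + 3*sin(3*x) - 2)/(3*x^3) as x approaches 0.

-79/18

Substitution gives 0/0; apply L'Hôpital's rule 3 times.
After differentiating numerator and denominator 3 times the quotient is (2*e^(x) - 81*cos(3*x))/(18); at x = 0 this is -79/18.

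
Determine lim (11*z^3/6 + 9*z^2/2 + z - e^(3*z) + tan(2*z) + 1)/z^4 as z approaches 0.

-27/8

Substitution gives 0/0; apply L'Hôpital's rule 4 times.
After differentiating numerator and denominator 4 times the quotient is (-81*e^(3*z) + 384*tan(2*z)^5 + 640*tan(2*z)^3 + 256*tan(2*z))/(24); at z = 0 this is -27/8.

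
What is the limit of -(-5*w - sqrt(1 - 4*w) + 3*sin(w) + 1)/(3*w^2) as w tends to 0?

-2/3

Substitution gives 0/0; apply L'Hôpital's rule 2 times.
After differentiating numerator and denominator 2 times the quotient is (-3*sin(w) + 4/(1 - 4*w)^(3/2))/(-6); at w = 0 this is -2/3.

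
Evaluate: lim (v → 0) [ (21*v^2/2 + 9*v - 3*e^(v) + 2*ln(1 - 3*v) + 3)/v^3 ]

Substitution gives 0/0; apply L'Hôpital's rule 3 times.
After differentiating numerator and denominator 3 times the quotient is (-3*e^(v) + 108/(3*v - 1)^3)/(6); at v = 0 this is -37/2.

-37/2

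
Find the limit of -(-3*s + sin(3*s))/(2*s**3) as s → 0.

Direct substitution gives 0/0.
Apply L'Hôpital: lim (3*cos(3*s) - 3)/(-6*s^2), still 0/0.
Apply L'Hôpital: lim (-9*sin(3*s))/(-12*s), still 0/0.
After 3 applications of L'Hôpital's rule the quotient is (-27*cos(3*s))/(-12); substituting s = 0 gives 9/4.

9/4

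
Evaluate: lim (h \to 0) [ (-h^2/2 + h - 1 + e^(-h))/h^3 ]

-1/6

Direct substitution gives 0/0.
Apply L'Hôpital: lim (-h + 1 - e^(-h))/(3*h^2), still 0/0.
Apply L'Hôpital: lim (-1 + e^(-h))/(6*h), still 0/0.
After 3 applications of L'Hôpital's rule the quotient is (-e^(-h))/(6); substituting h = 0 gives -1/6.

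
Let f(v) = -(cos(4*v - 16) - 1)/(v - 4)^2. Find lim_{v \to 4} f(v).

Direct substitution gives 0/0.
Apply L'Hôpital: lim (-4*sin(4*v - 16))/(8 - 2*v), still 0/0.
After 2 applications of L'Hôpital's rule the quotient is (-16*cos(4*v - 16))/(-2); substituting v = 4 gives 8.

8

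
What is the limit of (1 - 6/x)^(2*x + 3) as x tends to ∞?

Let L be the limit and take ln: ln L = lim (2x + 3)·ln(1 - 6/x) = lim (2x + 3)·(-6/x + O(1/x²)) = -12.
Hence L = e^(-12).

e^(-12)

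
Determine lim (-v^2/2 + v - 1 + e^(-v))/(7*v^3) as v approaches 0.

-1/42

Direct substitution gives 0/0.
Apply L'Hôpital: lim (-v + 1 - e^(-v))/(21*v^2), still 0/0.
Apply L'Hôpital: lim (-1 + e^(-v))/(42*v), still 0/0.
After 3 applications of L'Hôpital's rule the quotient is (-e^(-v))/(42); substituting v = 0 gives -1/42.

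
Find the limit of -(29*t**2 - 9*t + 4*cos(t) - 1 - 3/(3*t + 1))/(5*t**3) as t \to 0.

-81/5

Substitution gives 0/0; apply L'Hôpital's rule 3 times.
After differentiating numerator and denominator 3 times the quotient is (4*sin(t) + 486/(3*t + 1)^4)/(-30); at t = 0 this is -81/5.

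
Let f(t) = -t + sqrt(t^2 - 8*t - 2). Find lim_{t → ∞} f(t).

-4

This has the form ∞ − ∞. Multiply and divide by the conjugate √(t^2 - 8*t - 2) + t.
That gives (-8t - 2) / (√(t^2 - 8*t - 2) + t).
Divide numerator and denominator by t: the limit is -8/(2·1) = -4.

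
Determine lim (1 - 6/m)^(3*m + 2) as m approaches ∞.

The base → 1 and the exponent → ∞: a 1^∞ form.
Take logarithms: (3m + 2)·ln(1 - 6/m). Since ln(1+u) ~ u for small u, this behaves like (3m)·(-6/m) → -18.
So the limit is e^(-18).

e^(-18)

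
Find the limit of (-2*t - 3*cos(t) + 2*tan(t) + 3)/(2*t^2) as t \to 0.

Substitution gives 0/0; apply L'Hôpital's rule 2 times.
After differentiating numerator and denominator 2 times the quotient is (3*cos(t) + 4*tan(t)/cos(t)^2)/(4); at t = 0 this is 3/4.

3/4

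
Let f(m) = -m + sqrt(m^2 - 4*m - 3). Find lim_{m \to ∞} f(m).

-2

An ∞ − ∞ form. Rationalising with the conjugate, the difference becomes (-4m - 3) / (√(m^2 - 4*m - 3) + m).
For large m the denominator behaves like 2·m, so the quotient tends to -4/2 = -2.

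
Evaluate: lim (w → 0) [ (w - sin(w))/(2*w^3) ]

1/12

Direct substitution gives 0/0.
Apply L'Hôpital: lim (1 - cos(w))/(6*w^2), still 0/0.
Apply L'Hôpital: lim (sin(w))/(12*w), still 0/0.
After 3 applications of L'Hôpital's rule the quotient is (cos(w))/(12); substituting w = 0 gives 1/12.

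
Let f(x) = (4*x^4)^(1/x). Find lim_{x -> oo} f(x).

1

Base → ∞ and exponent → 0: an ∞^0 form.
Take logs: (1/x)·ln(4·x^4) = (ln 4 + 4·ln x)/x → 0.
So the limit is e^0 = 1.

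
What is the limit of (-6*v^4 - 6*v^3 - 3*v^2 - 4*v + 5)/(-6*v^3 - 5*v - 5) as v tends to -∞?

-∞

The numerator has higher degree (4 > 3); the quotient behaves like (-6/(-6))·v^1 for large |v|.
As v → −∞ this diverges to -∞.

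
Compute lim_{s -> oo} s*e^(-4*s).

0

Write as s^1/e^{4s}, an ∞/∞ form.
Exponential growth dominates any polynomial, so repeated L'Hôpital (or the standard result) gives 0.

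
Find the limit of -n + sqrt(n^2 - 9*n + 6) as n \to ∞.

This has the form ∞ − ∞. Multiply and divide by the conjugate √(n^2 - 9*n + 6) + n.
That gives (-9n + 6) / (√(n^2 - 9*n + 6) + n).
Divide numerator and denominator by n: the limit is -9/(2·1) = -9/2.

-9/2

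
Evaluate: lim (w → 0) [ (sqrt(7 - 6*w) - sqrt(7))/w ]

-3*√(7)/7

Substitution gives 0/0. Multiply numerator and denominator by the conjugate √(7 - 6w) + √7.
The numerator becomes (7 - 6w) − 7 = -6w, so the expression simplifies to -6/(√(7 - 6w) + √7).
Letting w → 0 gives -6/(2√7) = -3*√(7)/7.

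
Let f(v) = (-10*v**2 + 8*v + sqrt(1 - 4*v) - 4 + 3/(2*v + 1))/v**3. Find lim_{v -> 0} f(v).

Substitution gives 0/0 (the numerator vanishes to order 3).
Expand each term to order v^3: the coefficient of v^3 in √(1 - 4v) is -4 and in 3·1/(1 + 2v) is -24.
Lower-order terms cancel with the polynomial part, so the numerator is (-28)·v^3 + o(v^3), and the limit is (-28)/(1) = -28.

-28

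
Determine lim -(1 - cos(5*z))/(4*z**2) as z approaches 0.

Substitution gives 0/0.
Use (1 − cos u)/u² → 1/2 with u = 5z: the limit is 5²/(2·(-4)) = -25/8.

-25/8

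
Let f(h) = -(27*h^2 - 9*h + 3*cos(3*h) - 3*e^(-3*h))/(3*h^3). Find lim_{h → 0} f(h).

Substitution gives 0/0 (the numerator vanishes to order 3).
Expand each term to order h^3: the coefficient of h^3 in 3·cos(3h) is 0 and in -3·e^(-3h) is 27/2.
Lower-order terms cancel with the polynomial part, so the numerator is (27/2)·h^3 + o(h^3), and the limit is (27/2)/(-3) = -9/2.

-9/2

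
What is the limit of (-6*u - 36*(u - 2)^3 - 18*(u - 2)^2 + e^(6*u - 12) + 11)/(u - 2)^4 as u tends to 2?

Direct substitution gives 0/0.
Apply L'Hôpital: lim (-36*u - 108*(u - 2)^2 + 6*e^(6*u - 12) + 66)/(4*(u - 2)^3), still 0/0.
Apply L'Hôpital: lim (-216*u + 36*e^(6*u - 12) + 396)/(12*(u - 2)^2), still 0/0.
Apply L'Hôpital: lim (216*e^(6*u - 12) - 216)/(24*u - 48), still 0/0.
After 4 applications of L'Hôpital's rule the quotient is (1296*e^(6*u - 12))/(24); substituting u = 2 gives 54.

54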